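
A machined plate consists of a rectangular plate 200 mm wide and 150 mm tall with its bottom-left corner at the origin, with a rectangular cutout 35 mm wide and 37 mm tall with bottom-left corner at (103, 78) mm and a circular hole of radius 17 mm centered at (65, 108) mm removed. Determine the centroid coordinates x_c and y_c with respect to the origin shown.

x_c = 100.19 mm, y_c = 72.92 mm

plate: A = 200 × 150 = 30000.00, centroid at (100.00, 75.00).
hole 1: A = −(35 × 37) = -1295.00, centroid at (120.50, 96.50).
hole 2: A = −π·17² = -907.92, centroid at (65.00, 108.00).
ΣA = 27797.08 mm²
ΣAx_c = (30000.00)(100.00) + (-1295.00)(120.50) + (-907.92)(65.00) = 2784937.68 mm³
ΣAy_c = (30000.00)(75.00) + (-1295.00)(96.50) + (-907.92)(108.00) = 2026977.11 mm³
x_c = 2784937.68 / 27797.08 = 100.19 mm
y_c = 2026977.11 / 27797.08 = 72.92 mm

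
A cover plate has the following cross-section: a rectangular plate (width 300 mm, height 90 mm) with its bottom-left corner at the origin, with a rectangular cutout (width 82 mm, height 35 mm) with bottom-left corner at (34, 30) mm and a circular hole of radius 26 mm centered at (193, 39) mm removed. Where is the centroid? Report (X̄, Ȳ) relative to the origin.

Part | A | x̄ᵢ | ȳᵢ | A·x̄ᵢ | A·ȳᵢ
plate | 27000.00 | 150.00 | 45.00 | 4050000.00 | 1215000.00
hole 1 | -2870.00 | 75.00 | 47.50 | -215250.00 | -136325.00
hole 2 | -2123.72 | 193.00 | 39.00 | -409877.31 | -82824.95
Σ | 22006.28 |  |  | 3424872.69 | 995850.05
X̄ = 3424872.69 / 22006.28 = 155.63 mm
Ȳ = 995850.05 / 22006.28 = 45.25 mm

X̄ = 155.63 mm, Ȳ = 45.25 mm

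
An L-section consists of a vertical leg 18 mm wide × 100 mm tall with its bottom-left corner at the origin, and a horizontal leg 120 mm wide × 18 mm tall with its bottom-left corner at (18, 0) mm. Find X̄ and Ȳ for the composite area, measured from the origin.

X̄ = 46.64 mm, Ȳ = 27.64 mm

vertical leg: A = 18 × 100 = 1800.00, centroid at (9.00, 50.00).
horizontal leg: A = 120 × 18 = 2160.00, centroid at (78.00, 9.00).
ΣA = 3960.00 mm², ΣAX̄ = 184680.00 mm³, ΣAȲ = 109440.00 mm³.
X̄ = 184680.00/3960.00 = 46.64 mm; Ȳ = 109440.00/3960.00 = 27.64 mm.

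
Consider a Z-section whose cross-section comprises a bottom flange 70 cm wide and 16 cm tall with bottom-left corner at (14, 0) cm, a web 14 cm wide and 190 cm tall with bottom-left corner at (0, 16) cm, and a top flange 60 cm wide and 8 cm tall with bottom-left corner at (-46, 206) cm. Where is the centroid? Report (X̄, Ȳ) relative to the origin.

X̄ = 15.45 cm, Ȳ = 95.08 cm

bottom flange: A = 70 × 16 = 1120.00, centroid at (49.00, 8.00).
web: A = 14 × 190 = 2660.00, centroid at (7.00, 111.00).
top flange: A = 60 × 8 = 480.00, centroid at (-16.00, 210.00).
ΣA = 4260.00 cm²
ΣAX̄ = (1120.00)(49.00) + (2660.00)(7.00) + (480.00)(-16.00) = 65820.00 cm³
ΣAȲ = (1120.00)(8.00) + (2660.00)(111.00) + (480.00)(210.00) = 405020.00 cm³
X̄ = 65820.00 / 4260.00 = 15.45 cm
Ȳ = 405020.00 / 4260.00 = 95.08 cm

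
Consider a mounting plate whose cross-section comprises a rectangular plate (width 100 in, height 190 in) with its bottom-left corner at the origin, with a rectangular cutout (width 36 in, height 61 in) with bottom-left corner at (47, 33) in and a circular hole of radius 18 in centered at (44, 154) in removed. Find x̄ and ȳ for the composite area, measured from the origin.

plate: A = 100 × 190 = 19000.00, centroid at (50.00, 95.00).
hole 1: A = −(36 × 61) = -2196.00, centroid at (65.00, 63.50).
hole 2: A = −π·18² = -1017.88, centroid at (44.00, 154.00).
ΣA = 15786.12 in²
ΣAx̄ = (19000.00)(50.00) + (-2196.00)(65.00) + (-1017.88)(44.00) = 762473.46 in³
ΣAȳ = (19000.00)(95.00) + (-2196.00)(63.50) + (-1017.88)(154.00) = 1508801.09 in³
x̄ = 762473.46 / 15786.12 = 48.30 in
ȳ = 1508801.09 / 15786.12 = 95.58 in

x̄ = 48.30 in, ȳ = 95.58 in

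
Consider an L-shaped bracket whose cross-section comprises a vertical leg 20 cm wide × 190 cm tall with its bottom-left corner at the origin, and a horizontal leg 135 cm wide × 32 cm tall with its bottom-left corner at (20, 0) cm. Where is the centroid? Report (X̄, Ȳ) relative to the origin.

X̄ = 51.23 cm, Ȳ = 52.97 cm

vertical leg: A = 20 × 190 = 3800.00, centroid at (10.00, 95.00).
horizontal leg: A = 135 × 32 = 4320.00, centroid at (87.50, 16.00).
ΣA = 8120.00 cm²
ΣAX̄ = (3800.00)(10.00) + (4320.00)(87.50) = 416000.00 cm³
ΣAȲ = (3800.00)(95.00) + (4320.00)(16.00) = 430120.00 cm³
X̄ = 416000.00 / 8120.00 = 51.23 cm
Ȳ = 430120.00 / 8120.00 = 52.97 cm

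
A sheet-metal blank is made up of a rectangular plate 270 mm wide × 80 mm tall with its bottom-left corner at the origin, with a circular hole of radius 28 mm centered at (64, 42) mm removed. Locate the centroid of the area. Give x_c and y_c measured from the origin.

plate: A = 270 × 80 = 21600.00, centroid at (135.00, 40.00).
hole: A = −π·28² = -2463.01, centroid at (64.00, 42.00).
ΣA = 19136.99 mm², ΣAx_c = 2758367.45 mm³, ΣAy_c = 760553.64 mm³.
x_c = 2758367.45/19136.99 = 144.14 mm; y_c = 760553.64/19136.99 = 39.74 mm.

x_c = 144.14 mm, y_c = 39.74 mm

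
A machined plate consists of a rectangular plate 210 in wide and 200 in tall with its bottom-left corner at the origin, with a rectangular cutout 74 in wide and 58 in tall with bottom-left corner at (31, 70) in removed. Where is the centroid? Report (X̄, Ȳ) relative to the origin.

X̄ = 109.21 in, Ȳ = 100.11 in

plate: A = 210 × 200 = 42000.00, centroid at (105.00, 100.00).
hole: A = −(74 × 58) = -4292.00, centroid at (68.00, 99.00).
ΣA = 37708.00 in², ΣAX̄ = 4118144.00 in³, ΣAȲ = 3775092.00 in³.
X̄ = 4118144.00/37708.00 = 109.21 in; Ȳ = 3775092.00/37708.00 = 100.11 in.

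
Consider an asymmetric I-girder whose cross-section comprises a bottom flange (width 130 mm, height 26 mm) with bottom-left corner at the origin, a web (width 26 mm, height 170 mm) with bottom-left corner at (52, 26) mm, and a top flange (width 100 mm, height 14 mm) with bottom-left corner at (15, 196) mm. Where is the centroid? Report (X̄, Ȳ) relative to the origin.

Part | A | x̄ᵢ | ȳᵢ | A·x̄ᵢ | A·ȳᵢ
bottom flange | 3380.00 | 65.00 | 13.00 | 219700.00 | 43940.00
web | 4420.00 | 65.00 | 111.00 | 287300.00 | 490620.00
top flange | 1400.00 | 65.00 | 203.00 | 91000.00 | 284200.00
Σ | 9200.00 |  |  | 598000.00 | 818760.00
X̄ = 598000.00 / 9200.00 = 65.00 mm
Ȳ = 818760.00 / 9200.00 = 89.00 mm

X̄ = 65.00 mm, Ȳ = 89.00 mm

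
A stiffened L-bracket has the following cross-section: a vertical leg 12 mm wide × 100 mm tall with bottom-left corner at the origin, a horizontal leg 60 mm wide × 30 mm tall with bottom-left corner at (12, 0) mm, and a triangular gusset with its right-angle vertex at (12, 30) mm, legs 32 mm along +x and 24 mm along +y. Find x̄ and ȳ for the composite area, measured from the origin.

vertical leg: A = 12 × 100 = 1200.00, centroid at (6.00, 50.00).
horizontal leg: A = 60 × 30 = 1800.00, centroid at (42.00, 15.00).
gusset: A = ½·32·24 = 384.00, centroid at (22.67, 38.00).
ΣA = 3384.00 mm², ΣAx̄ = 91504.00 mm³, ΣAȳ = 101592.00 mm³.
x̄ = 91504.00/3384.00 = 27.04 mm; ȳ = 101592.00/3384.00 = 30.02 mm.

x̄ = 27.04 mm, ȳ = 30.02 mm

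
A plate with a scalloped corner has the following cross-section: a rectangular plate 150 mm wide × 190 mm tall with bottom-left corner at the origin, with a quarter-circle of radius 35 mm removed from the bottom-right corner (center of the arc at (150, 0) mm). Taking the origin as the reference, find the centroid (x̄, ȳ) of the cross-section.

plate: A = 150 × 190 = 28500.00, centroid at (75.00, 95.00).
removed quarter-circle: A = −¼π·35² = -962.11, centroid at (135.15, 14.85).
ΣA = 27537.89 mm², ΣAx̄ = 2007474.75 mm³, ΣAȳ = 2693208.33 mm³.
x̄ = 2007474.75/27537.89 = 72.90 mm; ȳ = 2693208.33/27537.89 = 97.80 mm.

x̄ = 72.90 mm, ȳ = 97.80 mm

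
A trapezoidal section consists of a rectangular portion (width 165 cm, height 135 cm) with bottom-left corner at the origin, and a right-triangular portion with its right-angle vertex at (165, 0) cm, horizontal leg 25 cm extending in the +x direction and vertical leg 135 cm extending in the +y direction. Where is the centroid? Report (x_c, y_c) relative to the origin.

x_c = 88.90 cm, y_c = 65.92 cm

rectangular portion: A = 165 × 135 = 22275.00, centroid at (82.50, 67.50).
triangular portion: A = ½·25·135 = 1687.50, centroid at (173.33, 45.00).
ΣA = 23962.50 cm²
ΣAx_c = (22275.00)(82.50) + (1687.50)(173.33) = 2130187.50 cm³
ΣAy_c = (22275.00)(67.50) + (1687.50)(45.00) = 1579500.00 cm³
x_c = 2130187.50 / 23962.50 = 88.90 cm
y_c = 1579500.00 / 23962.50 = 65.92 cm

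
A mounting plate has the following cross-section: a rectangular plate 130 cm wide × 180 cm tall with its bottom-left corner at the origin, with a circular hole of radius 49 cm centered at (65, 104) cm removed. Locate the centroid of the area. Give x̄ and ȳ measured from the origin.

x̄ = 65.00 cm, ȳ = 83.34 cm

plate: A = 130 × 180 = 23400.00, centroid at (65.00, 90.00).
hole: A = −π·49² = -7542.96, centroid at (65.00, 104.00).
ΣA = 15857.04 cm², ΣAx̄ = 1030707.34 cm³, ΣAȳ = 1321531.75 cm³.
x̄ = 1030707.34/15857.04 = 65.00 cm; ȳ = 1321531.75/15857.04 = 83.34 cm.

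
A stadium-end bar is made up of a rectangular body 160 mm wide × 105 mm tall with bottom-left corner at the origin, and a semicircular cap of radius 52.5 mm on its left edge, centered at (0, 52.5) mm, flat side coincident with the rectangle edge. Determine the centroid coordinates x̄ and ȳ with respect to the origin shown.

rectangular body: A = 160 × 105 = 16800.00, centroid at (80.00, 52.50).
semicircular end: A = ½π·52.5² = 4329.51, centroid at (-22.28, 52.50).
ΣA = 21129.51 mm², ΣAx̄ = 1247531.25 mm³, ΣAȳ = 1109299.14 mm³.
x̄ = 1247531.25/21129.51 = 59.04 mm; ȳ = 1109299.14/21129.51 = 52.50 mm.

x̄ = 59.04 mm, ȳ = 52.50 mm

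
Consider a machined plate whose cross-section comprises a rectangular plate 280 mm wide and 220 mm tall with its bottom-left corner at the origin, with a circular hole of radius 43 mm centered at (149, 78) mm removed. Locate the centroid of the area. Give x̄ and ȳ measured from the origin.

plate: A = 280 × 220 = 61600.00, centroid at (140.00, 110.00).
hole: A = −π·43² = -5808.80, centroid at (149.00, 78.00).
ΣA = 55791.20 mm²
ΣAx̄ = (61600.00)(140.00) + (-5808.80)(149.00) = 7758488.08 mm³
ΣAȳ = (61600.00)(110.00) + (-5808.80)(78.00) = 6322913.22 mm³
x̄ = 7758488.08 / 55791.20 = 139.06 mm
ȳ = 6322913.22 / 55791.20 = 113.33 mm

x̄ = 139.06 mm, ȳ = 113.33 mm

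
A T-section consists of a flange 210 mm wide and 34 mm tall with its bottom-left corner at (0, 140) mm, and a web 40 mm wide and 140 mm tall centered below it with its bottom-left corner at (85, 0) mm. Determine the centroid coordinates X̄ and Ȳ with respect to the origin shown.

X̄ = 105.00 mm, Ȳ = 118.76 mm

Part | A | x̄ᵢ | ȳᵢ | A·x̄ᵢ | A·ȳᵢ
web | 5600.00 | 105.00 | 70.00 | 588000.00 | 392000.00
flange | 7140.00 | 105.00 | 157.00 | 749700.00 | 1120980.00
Σ | 12740.00 |  |  | 1337700.00 | 1512980.00
X̄ = 1337700.00 / 12740.00 = 105.00 mm
Ȳ = 1512980.00 / 12740.00 = 118.76 mm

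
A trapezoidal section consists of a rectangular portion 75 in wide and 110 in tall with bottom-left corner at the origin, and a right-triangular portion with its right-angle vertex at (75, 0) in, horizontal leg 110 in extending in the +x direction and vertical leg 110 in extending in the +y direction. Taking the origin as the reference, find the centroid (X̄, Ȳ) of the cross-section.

X̄ = 68.88 in, Ȳ = 47.24 in

rectangular portion: A = 75 × 110 = 8250.00, centroid at (37.50, 55.00).
triangular portion: A = ½·110·110 = 6050.00, centroid at (111.67, 36.67).
ΣA = 14300.00 in²
ΣAX̄ = (8250.00)(37.50) + (6050.00)(111.67) = 984958.33 in³
ΣAȲ = (8250.00)(55.00) + (6050.00)(36.67) = 675583.33 in³
X̄ = 984958.33 / 14300.00 = 68.88 in
Ȳ = 675583.33 / 14300.00 = 47.24 in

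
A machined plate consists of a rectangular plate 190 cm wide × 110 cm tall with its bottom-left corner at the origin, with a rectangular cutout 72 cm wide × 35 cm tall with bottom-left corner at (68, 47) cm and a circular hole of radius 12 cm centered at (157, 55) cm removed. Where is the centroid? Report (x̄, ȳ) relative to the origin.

x̄ = 92.17 cm, ȳ = 53.66 cm

plate: A = 190 × 110 = 20900.00, centroid at (95.00, 55.00).
hole 1: A = −(72 × 35) = -2520.00, centroid at (104.00, 64.50).
hole 2: A = −π·12² = -452.39, centroid at (157.00, 55.00).
ΣA = 17927.61 cm², ΣAx̄ = 1652394.87 cm³, ΣAȳ = 962078.59 cm³.
x̄ = 1652394.87/17927.61 = 92.17 cm; ȳ = 962078.59/17927.61 = 53.66 cm.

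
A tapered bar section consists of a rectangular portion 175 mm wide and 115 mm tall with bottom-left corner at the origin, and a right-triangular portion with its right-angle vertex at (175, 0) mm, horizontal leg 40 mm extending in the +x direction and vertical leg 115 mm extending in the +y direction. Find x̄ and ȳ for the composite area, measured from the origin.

x̄ = 97.84 mm, ȳ = 55.53 mm

rectangular portion: A = 175 × 115 = 20125.00, centroid at (87.50, 57.50).
triangular portion: A = ½·40·115 = 2300.00, centroid at (188.33, 38.33).
ΣA = 22425.00 mm², ΣAx̄ = 2194104.17 mm³, ΣAȳ = 1245354.17 mm³.
x̄ = 2194104.17/22425.00 = 97.84 mm; ȳ = 1245354.17/22425.00 = 55.53 mm.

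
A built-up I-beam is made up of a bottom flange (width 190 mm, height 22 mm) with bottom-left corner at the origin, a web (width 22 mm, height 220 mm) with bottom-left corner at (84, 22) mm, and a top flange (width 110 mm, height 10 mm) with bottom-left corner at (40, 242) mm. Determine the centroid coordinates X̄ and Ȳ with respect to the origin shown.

X̄ = 95.00 mm, Ȳ = 94.52 mm

bottom flange: A = 190 × 22 = 4180.00, centroid at (95.00, 11.00).
web: A = 22 × 220 = 4840.00, centroid at (95.00, 132.00).
top flange: A = 110 × 10 = 1100.00, centroid at (95.00, 247.00).
ΣA = 10120.00 mm², ΣAX̄ = 961400.00 mm³, ΣAȲ = 956560.00 mm³.
X̄ = 961400.00/10120.00 = 95.00 mm; Ȳ = 956560.00/10120.00 = 94.52 mm.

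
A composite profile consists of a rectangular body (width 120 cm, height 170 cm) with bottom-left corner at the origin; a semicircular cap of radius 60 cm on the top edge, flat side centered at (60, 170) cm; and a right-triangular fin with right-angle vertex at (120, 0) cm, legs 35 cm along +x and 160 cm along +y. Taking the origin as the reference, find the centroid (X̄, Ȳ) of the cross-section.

rectangular body: A = 120 × 170 = 20400.00, centroid at (60.00, 85.00).
semicircular top: A = ½π·60² = 5654.87, centroid at (60.00, 195.46).
triangular fin: A = ½·35·160 = 2800.00, centroid at (131.67, 53.33).
ΣA = 28854.87 cm²
ΣAX̄ = (20400.00)(60.00) + (5654.87)(60.00) + (2800.00)(131.67) = 1931958.67 cm³
ΣAȲ = (20400.00)(85.00) + (5654.87)(195.46) + (2800.00)(53.33) = 2988660.69 cm³
X̄ = 1931958.67 / 28854.87 = 66.95 cm
Ȳ = 2988660.69 / 28854.87 = 103.58 cm

X̄ = 66.95 cm, Ȳ = 103.58 cm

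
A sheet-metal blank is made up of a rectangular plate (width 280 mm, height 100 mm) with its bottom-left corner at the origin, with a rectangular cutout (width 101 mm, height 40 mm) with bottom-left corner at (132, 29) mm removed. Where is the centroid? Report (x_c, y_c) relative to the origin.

x_c = 132.83 mm, y_c = 50.17 mm

Part | A | x̄ᵢ | ȳᵢ | A·x̄ᵢ | A·ȳᵢ
plate | 28000.00 | 140.00 | 50.00 | 3920000.00 | 1400000.00
hole | -4040.00 | 182.50 | 49.00 | -737300.00 | -197960.00
Σ | 23960.00 |  |  | 3182700.00 | 1202040.00
x_c = 3182700.00 / 23960.00 = 132.83 mm
y_c = 1202040.00 / 23960.00 = 50.17 mm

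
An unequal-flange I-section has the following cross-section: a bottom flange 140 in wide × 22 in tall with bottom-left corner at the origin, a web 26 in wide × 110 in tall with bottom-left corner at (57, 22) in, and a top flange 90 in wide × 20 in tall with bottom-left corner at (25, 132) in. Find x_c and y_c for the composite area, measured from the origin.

x_c = 70.00 in, y_c = 65.85 in

Part | A | x̄ᵢ | ȳᵢ | A·x̄ᵢ | A·ȳᵢ
bottom flange | 3080.00 | 70.00 | 11.00 | 215600.00 | 33880.00
web | 2860.00 | 70.00 | 77.00 | 200200.00 | 220220.00
top flange | 1800.00 | 70.00 | 142.00 | 126000.00 | 255600.00
Σ | 7740.00 |  |  | 541800.00 | 509700.00
x_c = 541800.00 / 7740.00 = 70.00 in
y_c = 509700.00 / 7740.00 = 65.85 in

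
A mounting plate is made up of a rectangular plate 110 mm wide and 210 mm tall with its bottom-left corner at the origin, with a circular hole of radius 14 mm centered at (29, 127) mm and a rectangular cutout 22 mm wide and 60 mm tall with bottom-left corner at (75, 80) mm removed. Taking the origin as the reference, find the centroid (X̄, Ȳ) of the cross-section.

X̄ = 53.82 mm, Ȳ = 104.05 mm

plate: A = 110 × 210 = 23100.00, centroid at (55.00, 105.00).
hole 1: A = −π·14² = -615.75, centroid at (29.00, 127.00).
hole 2: A = −(22 × 60) = -1320.00, centroid at (86.00, 110.00).
ΣA = 21164.25 mm², ΣAX̄ = 1139123.19 mm³, ΣAȲ = 2202099.48 mm³.
X̄ = 1139123.19/21164.25 = 53.82 mm; Ȳ = 2202099.48/21164.25 = 104.05 mm.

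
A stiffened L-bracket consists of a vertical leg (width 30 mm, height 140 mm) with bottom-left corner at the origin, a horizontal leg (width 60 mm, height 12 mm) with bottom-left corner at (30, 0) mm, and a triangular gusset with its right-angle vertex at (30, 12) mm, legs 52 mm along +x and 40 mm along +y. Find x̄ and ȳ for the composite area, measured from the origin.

x̄ = 26.08 mm, ȳ = 54.47 mm

Part | A | x̄ᵢ | ȳᵢ | A·x̄ᵢ | A·ȳᵢ
vertical leg | 4200.00 | 15.00 | 70.00 | 63000.00 | 294000.00
horizontal leg | 720.00 | 60.00 | 6.00 | 43200.00 | 4320.00
gusset | 1040.00 | 47.33 | 25.33 | 49226.67 | 26346.67
Σ | 5960.00 |  |  | 155426.67 | 324666.67
x̄ = 155426.67 / 5960.00 = 26.08 mm
ȳ = 324666.67 / 5960.00 = 54.47 mm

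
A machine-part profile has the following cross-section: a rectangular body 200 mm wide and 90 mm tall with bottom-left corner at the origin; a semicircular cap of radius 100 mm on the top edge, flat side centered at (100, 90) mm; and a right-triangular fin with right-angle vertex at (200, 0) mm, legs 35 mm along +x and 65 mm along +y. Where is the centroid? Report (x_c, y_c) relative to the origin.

x_c = 103.65 mm, y_c = 83.66 mm

rectangular body: A = 200 × 90 = 18000.00, centroid at (100.00, 45.00).
semicircular top: A = ½π·100² = 15707.96, centroid at (100.00, 132.44).
triangular fin: A = ½·35·65 = 1137.50, centroid at (211.67, 21.67).
ΣA = 34845.46 mm², ΣAx_c = 3611567.16 mm³, ΣAy_c = 2915029.19 mm³.
x_c = 3611567.16/34845.46 = 103.65 mm; y_c = 2915029.19/34845.46 = 83.66 mm.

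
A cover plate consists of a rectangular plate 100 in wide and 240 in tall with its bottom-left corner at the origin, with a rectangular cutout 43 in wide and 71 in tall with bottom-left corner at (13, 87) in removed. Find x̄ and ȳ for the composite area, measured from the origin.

plate: A = 100 × 240 = 24000.00, centroid at (50.00, 120.00).
hole: A = −(43 × 71) = -3053.00, centroid at (34.50, 122.50).
ΣA = 20947.00 in², ΣAx̄ = 1094671.50 in³, ΣAȳ = 2506007.50 in³.
x̄ = 1094671.50/20947.00 = 52.26 in; ȳ = 2506007.50/20947.00 = 119.64 in.

x̄ = 52.26 in, ȳ = 119.64 in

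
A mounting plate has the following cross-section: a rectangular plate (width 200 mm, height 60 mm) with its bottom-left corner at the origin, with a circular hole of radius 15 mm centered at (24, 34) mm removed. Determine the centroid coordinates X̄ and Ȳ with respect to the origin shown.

plate: A = 200 × 60 = 12000.00, centroid at (100.00, 30.00).
hole: A = −π·15² = -706.86, centroid at (24.00, 34.00).
ΣA = 11293.14 mm²
ΣAX̄ = (12000.00)(100.00) + (-706.86)(24.00) = 1183035.40 mm³
ΣAȲ = (12000.00)(30.00) + (-706.86)(34.00) = 335966.82 mm³
X̄ = 1183035.40 / 11293.14 = 104.76 mm
Ȳ = 335966.82 / 11293.14 = 29.75 mm

X̄ = 104.76 mm, Ȳ = 29.75 mm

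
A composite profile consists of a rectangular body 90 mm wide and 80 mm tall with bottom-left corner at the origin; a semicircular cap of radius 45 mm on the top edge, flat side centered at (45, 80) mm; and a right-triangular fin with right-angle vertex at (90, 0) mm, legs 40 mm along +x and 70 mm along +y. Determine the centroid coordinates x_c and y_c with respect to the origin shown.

x_c = 51.93 mm, y_c = 53.98 mm

Part | A | x̄ᵢ | ȳᵢ | A·x̄ᵢ | A·ȳᵢ
rectangular body | 7200.00 | 45.00 | 40.00 | 324000.00 | 288000.00
semicircular top | 3180.86 | 45.00 | 99.10 | 143138.82 | 315219.00
triangular fin | 1400.00 | 103.33 | 23.33 | 144666.67 | 32666.67
Σ | 11780.86 |  |  | 611805.48 | 635885.67
x_c = 611805.48 / 11780.86 = 51.93 mm
y_c = 635885.67 / 11780.86 = 53.98 mm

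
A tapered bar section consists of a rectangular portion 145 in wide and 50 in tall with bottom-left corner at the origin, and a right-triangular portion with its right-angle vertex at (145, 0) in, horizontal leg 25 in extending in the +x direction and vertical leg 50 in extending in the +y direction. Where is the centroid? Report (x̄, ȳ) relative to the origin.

x̄ = 78.92 in, ȳ = 24.34 in

Part | A | x̄ᵢ | ȳᵢ | A·x̄ᵢ | A·ȳᵢ
rectangular portion | 7250.00 | 72.50 | 25.00 | 525625.00 | 181250.00
triangular portion | 625.00 | 153.33 | 16.67 | 95833.33 | 10416.67
Σ | 7875.00 |  |  | 621458.33 | 191666.67
x̄ = 621458.33 / 7875.00 = 78.92 in
ȳ = 191666.67 / 7875.00 = 24.34 in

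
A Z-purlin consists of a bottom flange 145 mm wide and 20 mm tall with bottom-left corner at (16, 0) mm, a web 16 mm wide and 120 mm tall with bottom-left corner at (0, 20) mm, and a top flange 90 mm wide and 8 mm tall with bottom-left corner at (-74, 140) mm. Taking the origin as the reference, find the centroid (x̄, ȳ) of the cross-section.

Part | A | x̄ᵢ | ȳᵢ | A·x̄ᵢ | A·ȳᵢ
bottom flange | 2900.00 | 88.50 | 10.00 | 256650.00 | 29000.00
web | 1920.00 | 8.00 | 80.00 | 15360.00 | 153600.00
top flange | 720.00 | -29.00 | 144.00 | -20880.00 | 103680.00
Σ | 5540.00 |  |  | 251130.00 | 286280.00
x̄ = 251130.00 / 5540.00 = 45.33 mm
ȳ = 286280.00 / 5540.00 = 51.68 mm

x̄ = 45.33 mm, ȳ = 51.68 mm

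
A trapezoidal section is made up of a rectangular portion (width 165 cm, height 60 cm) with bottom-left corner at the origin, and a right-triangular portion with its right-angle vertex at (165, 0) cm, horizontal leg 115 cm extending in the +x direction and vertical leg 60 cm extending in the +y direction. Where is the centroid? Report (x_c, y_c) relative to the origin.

rectangular portion: A = 165 × 60 = 9900.00, centroid at (82.50, 30.00).
triangular portion: A = ½·115·60 = 3450.00, centroid at (203.33, 20.00).
ΣA = 13350.00 cm²
ΣAx_c = (9900.00)(82.50) + (3450.00)(203.33) = 1518250.00 cm³
ΣAy_c = (9900.00)(30.00) + (3450.00)(20.00) = 366000.00 cm³
x_c = 1518250.00 / 13350.00 = 113.73 cm
y_c = 366000.00 / 13350.00 = 27.42 cm

x_c = 113.73 cm, y_c = 27.42 cm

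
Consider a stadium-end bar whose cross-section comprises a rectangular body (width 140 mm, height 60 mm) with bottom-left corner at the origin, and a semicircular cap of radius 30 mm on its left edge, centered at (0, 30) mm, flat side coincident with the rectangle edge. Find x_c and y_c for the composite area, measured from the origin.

rectangular body: A = 140 × 60 = 8400.00, centroid at (70.00, 30.00).
semicircular end: A = ½π·30² = 1413.72, centroid at (-12.73, 30.00).
ΣA = 9813.72 mm², ΣAx_c = 570000.00 mm³, ΣAy_c = 294411.50 mm³.
x_c = 570000.00/9813.72 = 58.08 mm; y_c = 294411.50/9813.72 = 30.00 mm.

x_c = 58.08 mm, y_c = 30.00 mm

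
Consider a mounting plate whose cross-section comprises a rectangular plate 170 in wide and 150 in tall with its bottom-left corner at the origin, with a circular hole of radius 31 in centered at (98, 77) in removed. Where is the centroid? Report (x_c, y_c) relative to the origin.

plate: A = 170 × 150 = 25500.00, centroid at (85.00, 75.00).
hole: A = −π·31² = -3019.07, centroid at (98.00, 77.00).
ΣA = 22480.93 in², ΣAx_c = 1871631.09 in³, ΣAy_c = 1680031.57 in³.
x_c = 1871631.09/22480.93 = 83.25 in; y_c = 1680031.57/22480.93 = 74.73 in.

x_c = 83.25 in, y_c = 74.73 in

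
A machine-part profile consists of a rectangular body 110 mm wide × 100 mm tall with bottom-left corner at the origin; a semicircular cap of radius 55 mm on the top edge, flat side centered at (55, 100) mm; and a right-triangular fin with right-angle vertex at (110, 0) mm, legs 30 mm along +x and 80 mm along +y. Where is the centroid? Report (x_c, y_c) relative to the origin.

x_c = 59.60 mm, y_c = 68.91 mm

Part | A | x̄ᵢ | ȳᵢ | A·x̄ᵢ | A·ȳᵢ
rectangular body | 11000.00 | 55.00 | 50.00 | 605000.00 | 550000.00
semicircular top | 4751.66 | 55.00 | 123.34 | 261341.24 | 586082.56
triangular fin | 1200.00 | 120.00 | 26.67 | 144000.00 | 32000.00
Σ | 16951.66 |  |  | 1010341.24 | 1168082.56
x_c = 1010341.24 / 16951.66 = 59.60 mm
y_c = 1168082.56 / 16951.66 = 68.91 mm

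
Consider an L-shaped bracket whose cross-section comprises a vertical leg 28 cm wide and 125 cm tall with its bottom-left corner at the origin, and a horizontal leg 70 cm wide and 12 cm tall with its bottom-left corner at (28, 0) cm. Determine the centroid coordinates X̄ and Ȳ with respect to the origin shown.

X̄ = 23.48 cm, Ȳ = 51.56 cm

vertical leg: A = 28 × 125 = 3500.00, centroid at (14.00, 62.50).
horizontal leg: A = 70 × 12 = 840.00, centroid at (63.00, 6.00).
ΣA = 4340.00 cm², ΣAX̄ = 101920.00 cm³, ΣAȲ = 223790.00 cm³.
X̄ = 101920.00/4340.00 = 23.48 cm; Ȳ = 223790.00/4340.00 = 51.56 cm.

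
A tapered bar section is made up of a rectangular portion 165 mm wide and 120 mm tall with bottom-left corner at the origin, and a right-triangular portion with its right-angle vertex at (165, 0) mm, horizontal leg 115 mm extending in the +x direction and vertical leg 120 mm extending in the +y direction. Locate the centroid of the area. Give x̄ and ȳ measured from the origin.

rectangular portion: A = 165 × 120 = 19800.00, centroid at (82.50, 60.00).
triangular portion: A = ½·115·120 = 6900.00, centroid at (203.33, 40.00).
ΣA = 26700.00 mm², ΣAx̄ = 3036500.00 mm³, ΣAȳ = 1464000.00 mm³.
x̄ = 3036500.00/26700.00 = 113.73 mm; ȳ = 1464000.00/26700.00 = 54.83 mm.

x̄ = 113.73 mm, ȳ = 54.83 mm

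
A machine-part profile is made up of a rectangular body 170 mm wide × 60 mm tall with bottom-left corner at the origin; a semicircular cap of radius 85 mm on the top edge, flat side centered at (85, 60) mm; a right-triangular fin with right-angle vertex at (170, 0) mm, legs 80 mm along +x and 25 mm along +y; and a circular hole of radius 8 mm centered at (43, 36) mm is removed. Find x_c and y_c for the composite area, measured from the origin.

x_c = 90.37 mm, y_c = 62.53 mm

rectangular body: A = 170 × 60 = 10200.00, centroid at (85.00, 30.00).
semicircular top: A = ½π·85² = 11349.00, centroid at (85.00, 96.08).
triangular fin: A = ½·80·25 = 1000.00, centroid at (196.67, 8.33).
hole: A = −π·8² = -201.06, centroid at (43.00, 36.00).
ΣA = 22347.94 mm², ΣAx_c = 2019686.30 mm³, ΣAy_c = 1397451.98 mm³.
x_c = 2019686.30/22347.94 = 90.37 mm; y_c = 1397451.98/22347.94 = 62.53 mm.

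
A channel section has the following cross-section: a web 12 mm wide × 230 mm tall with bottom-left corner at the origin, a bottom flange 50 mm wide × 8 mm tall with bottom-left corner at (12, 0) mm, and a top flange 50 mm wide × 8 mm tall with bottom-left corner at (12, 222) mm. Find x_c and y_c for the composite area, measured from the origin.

Part | A | x̄ᵢ | ȳᵢ | A·x̄ᵢ | A·ȳᵢ
web | 2760.00 | 6.00 | 115.00 | 16560.00 | 317400.00
bottom flange | 400.00 | 37.00 | 4.00 | 14800.00 | 1600.00
top flange | 400.00 | 37.00 | 226.00 | 14800.00 | 90400.00
Σ | 3560.00 |  |  | 46160.00 | 409400.00
x_c = 46160.00 / 3560.00 = 12.97 mm
y_c = 409400.00 / 3560.00 = 115.00 mm

x_c = 12.97 mm, y_c = 115.00 mm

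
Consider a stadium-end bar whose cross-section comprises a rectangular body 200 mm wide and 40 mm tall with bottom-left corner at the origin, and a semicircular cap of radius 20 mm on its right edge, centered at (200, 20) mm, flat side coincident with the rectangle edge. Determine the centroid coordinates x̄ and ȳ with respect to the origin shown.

x̄ = 107.90 mm, ȳ = 20.00 mm

rectangular body: A = 200 × 40 = 8000.00, centroid at (100.00, 20.00).
semicircular end: A = ½π·20² = 628.32, centroid at (208.49, 20.00).
ΣA = 8628.32 mm², ΣAx̄ = 930997.04 mm³, ΣAȳ = 172566.37 mm³.
x̄ = 930997.04/8628.32 = 107.90 mm; ȳ = 172566.37/8628.32 = 20.00 mm.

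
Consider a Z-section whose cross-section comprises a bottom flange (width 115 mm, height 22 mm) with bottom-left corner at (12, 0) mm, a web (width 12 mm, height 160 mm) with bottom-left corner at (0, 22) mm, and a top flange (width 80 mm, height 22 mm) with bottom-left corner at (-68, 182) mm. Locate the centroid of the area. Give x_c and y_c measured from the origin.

x_c = 22.23 mm, y_c = 90.72 mm

bottom flange: A = 115 × 22 = 2530.00, centroid at (69.50, 11.00).
web: A = 12 × 160 = 1920.00, centroid at (6.00, 102.00).
top flange: A = 80 × 22 = 1760.00, centroid at (-28.00, 193.00).
ΣA = 6210.00 mm², ΣAx_c = 138075.00 mm³, ΣAy_c = 563350.00 mm³.
x_c = 138075.00/6210.00 = 22.23 mm; y_c = 563350.00/6210.00 = 90.72 mm.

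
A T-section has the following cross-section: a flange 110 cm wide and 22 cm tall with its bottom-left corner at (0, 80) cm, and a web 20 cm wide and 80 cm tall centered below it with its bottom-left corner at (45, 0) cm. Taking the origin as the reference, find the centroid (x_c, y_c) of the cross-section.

x_c = 55.00 cm, y_c = 70.70 cm

web: A = 20 × 80 = 1600.00, centroid at (55.00, 40.00).
flange: A = 110 × 22 = 2420.00, centroid at (55.00, 91.00).
ΣA = 4020.00 cm²
ΣAx_c = (1600.00)(55.00) + (2420.00)(55.00) = 221100.00 cm³
ΣAy_c = (1600.00)(40.00) + (2420.00)(91.00) = 284220.00 cm³
x_c = 221100.00 / 4020.00 = 55.00 cm
y_c = 284220.00 / 4020.00 = 70.70 cm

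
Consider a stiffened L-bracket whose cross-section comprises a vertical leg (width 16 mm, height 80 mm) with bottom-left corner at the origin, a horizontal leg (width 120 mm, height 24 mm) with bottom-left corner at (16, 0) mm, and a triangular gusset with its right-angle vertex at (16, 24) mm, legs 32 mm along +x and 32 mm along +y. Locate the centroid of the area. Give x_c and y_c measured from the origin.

vertical leg: A = 16 × 80 = 1280.00, centroid at (8.00, 40.00).
horizontal leg: A = 120 × 24 = 2880.00, centroid at (76.00, 12.00).
gusset: A = ½·32·32 = 512.00, centroid at (26.67, 34.67).
ΣA = 4672.00 mm², ΣAx_c = 242773.33 mm³, ΣAy_c = 103509.33 mm³.
x_c = 242773.33/4672.00 = 51.96 mm; y_c = 103509.33/4672.00 = 22.16 mm.

x_c = 51.96 mm, y_c = 22.16 mm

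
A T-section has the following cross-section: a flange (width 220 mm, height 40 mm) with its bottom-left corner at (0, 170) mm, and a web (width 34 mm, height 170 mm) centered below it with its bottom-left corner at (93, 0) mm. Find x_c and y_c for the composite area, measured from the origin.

x_c = 110.00 mm, y_c = 148.37 mm

web: A = 34 × 170 = 5780.00, centroid at (110.00, 85.00).
flange: A = 220 × 40 = 8800.00, centroid at (110.00, 190.00).
ΣA = 14580.00 mm²
ΣAx_c = (5780.00)(110.00) + (8800.00)(110.00) = 1603800.00 mm³
ΣAy_c = (5780.00)(85.00) + (8800.00)(190.00) = 2163300.00 mm³
x_c = 1603800.00 / 14580.00 = 110.00 mm
y_c = 2163300.00 / 14580.00 = 148.37 mm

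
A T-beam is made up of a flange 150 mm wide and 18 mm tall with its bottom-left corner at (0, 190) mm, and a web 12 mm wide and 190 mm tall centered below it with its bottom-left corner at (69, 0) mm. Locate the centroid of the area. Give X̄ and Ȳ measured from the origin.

X̄ = 75.00 mm, Ȳ = 151.39 mm

web: A = 12 × 190 = 2280.00, centroid at (75.00, 95.00).
flange: A = 150 × 18 = 2700.00, centroid at (75.00, 199.00).
ΣA = 4980.00 mm², ΣAX̄ = 373500.00 mm³, ΣAȲ = 753900.00 mm³.
X̄ = 373500.00/4980.00 = 75.00 mm; Ȳ = 753900.00/4980.00 = 151.39 mm.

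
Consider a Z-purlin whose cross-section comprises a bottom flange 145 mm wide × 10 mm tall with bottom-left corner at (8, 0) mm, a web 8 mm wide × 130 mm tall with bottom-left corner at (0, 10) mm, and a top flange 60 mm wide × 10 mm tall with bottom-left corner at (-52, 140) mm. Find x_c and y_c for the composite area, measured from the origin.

Part | A | x̄ᵢ | ȳᵢ | A·x̄ᵢ | A·ȳᵢ
bottom flange | 1450.00 | 80.50 | 5.00 | 116725.00 | 7250.00
web | 1040.00 | 4.00 | 75.00 | 4160.00 | 78000.00
top flange | 600.00 | -22.00 | 145.00 | -13200.00 | 87000.00
Σ | 3090.00 |  |  | 107685.00 | 172250.00
x_c = 107685.00 / 3090.00 = 34.85 mm
y_c = 172250.00 / 3090.00 = 55.74 mm

x_c = 34.85 mm, y_c = 55.74 mm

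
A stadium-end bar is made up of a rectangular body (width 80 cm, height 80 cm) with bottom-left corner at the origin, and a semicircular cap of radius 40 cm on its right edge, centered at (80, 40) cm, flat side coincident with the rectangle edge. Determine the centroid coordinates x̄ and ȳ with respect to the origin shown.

rectangular body: A = 80 × 80 = 6400.00, centroid at (40.00, 40.00).
semicircular end: A = ½π·40² = 2513.27, centroid at (96.98, 40.00).
ΣA = 8913.27 cm², ΣAx̄ = 499728.60 cm³, ΣAȳ = 356530.96 cm³.
x̄ = 499728.60/8913.27 = 56.07 cm; ȳ = 356530.96/8913.27 = 40.00 cm.

x̄ = 56.07 cm, ȳ = 40.00 cm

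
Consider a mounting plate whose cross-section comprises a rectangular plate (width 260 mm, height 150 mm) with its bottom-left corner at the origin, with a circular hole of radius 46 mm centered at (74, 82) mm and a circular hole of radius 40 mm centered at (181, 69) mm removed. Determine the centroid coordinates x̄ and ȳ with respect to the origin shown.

plate: A = 260 × 150 = 39000.00, centroid at (130.00, 75.00).
hole 1: A = −π·46² = -6647.61, centroid at (74.00, 82.00).
hole 2: A = −π·40² = -5026.55, centroid at (181.00, 69.00).
ΣA = 27325.84 mm², ΣAx̄ = 3668271.62 mm³, ΣAȳ = 2033064.15 mm³.
x̄ = 3668271.62/27325.84 = 134.24 mm; ȳ = 2033064.15/27325.84 = 74.40 mm.

x̄ = 134.24 mm, ȳ = 74.40 mm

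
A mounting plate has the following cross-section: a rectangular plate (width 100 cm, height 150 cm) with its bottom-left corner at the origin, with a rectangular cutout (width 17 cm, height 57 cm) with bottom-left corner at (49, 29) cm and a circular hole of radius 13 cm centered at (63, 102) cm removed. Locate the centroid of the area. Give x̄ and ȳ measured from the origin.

plate: A = 100 × 150 = 15000.00, centroid at (50.00, 75.00).
hole 1: A = −(17 × 57) = -969.00, centroid at (57.50, 57.50).
hole 2: A = −π·13² = -530.93, centroid at (63.00, 102.00).
ΣA = 13500.07 cm², ΣAx̄ = 660833.96 cm³, ΣAȳ = 1015127.73 cm³.
x̄ = 660833.96/13500.07 = 48.95 cm; ȳ = 1015127.73/13500.07 = 75.19 cm.

x̄ = 48.95 cm, ȳ = 75.19 cm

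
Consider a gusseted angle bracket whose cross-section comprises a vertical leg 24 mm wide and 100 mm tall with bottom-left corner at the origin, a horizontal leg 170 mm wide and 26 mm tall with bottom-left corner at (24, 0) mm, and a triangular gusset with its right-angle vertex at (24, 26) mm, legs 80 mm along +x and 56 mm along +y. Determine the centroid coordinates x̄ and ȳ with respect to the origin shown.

x̄ = 68.88 mm, ȳ = 30.63 mm

vertical leg: A = 24 × 100 = 2400.00, centroid at (12.00, 50.00).
horizontal leg: A = 170 × 26 = 4420.00, centroid at (109.00, 13.00).
gusset: A = ½·80·56 = 2240.00, centroid at (50.67, 44.67).
ΣA = 9060.00 mm²
ΣAx̄ = (2400.00)(12.00) + (4420.00)(109.00) + (2240.00)(50.67) = 624073.33 mm³
ΣAȳ = (2400.00)(50.00) + (4420.00)(13.00) + (2240.00)(44.67) = 277513.33 mm³
x̄ = 624073.33 / 9060.00 = 68.88 mm
ȳ = 277513.33 / 9060.00 = 30.63 mm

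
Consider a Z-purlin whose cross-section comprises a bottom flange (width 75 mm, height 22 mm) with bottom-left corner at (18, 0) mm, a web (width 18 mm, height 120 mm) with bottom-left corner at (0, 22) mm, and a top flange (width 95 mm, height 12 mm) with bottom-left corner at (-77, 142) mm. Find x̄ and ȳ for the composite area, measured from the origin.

bottom flange: A = 75 × 22 = 1650.00, centroid at (55.50, 11.00).
web: A = 18 × 120 = 2160.00, centroid at (9.00, 82.00).
top flange: A = 95 × 12 = 1140.00, centroid at (-29.50, 148.00).
ΣA = 4950.00 mm²
ΣAx̄ = (1650.00)(55.50) + (2160.00)(9.00) + (1140.00)(-29.50) = 77385.00 mm³
ΣAȳ = (1650.00)(11.00) + (2160.00)(82.00) + (1140.00)(148.00) = 363990.00 mm³
x̄ = 77385.00 / 4950.00 = 15.63 mm
ȳ = 363990.00 / 4950.00 = 73.53 mm

x̄ = 15.63 mm, ȳ = 73.53 mm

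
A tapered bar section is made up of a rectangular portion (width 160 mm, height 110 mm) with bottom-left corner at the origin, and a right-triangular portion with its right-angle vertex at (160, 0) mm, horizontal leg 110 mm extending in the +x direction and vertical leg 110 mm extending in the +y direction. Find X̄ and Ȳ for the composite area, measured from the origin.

rectangular portion: A = 160 × 110 = 17600.00, centroid at (80.00, 55.00).
triangular portion: A = ½·110·110 = 6050.00, centroid at (196.67, 36.67).
ΣA = 23650.00 mm², ΣAX̄ = 2597833.33 mm³, ΣAȲ = 1189833.33 mm³.
X̄ = 2597833.33/23650.00 = 109.84 mm; Ȳ = 1189833.33/23650.00 = 50.31 mm.

X̄ = 109.84 mm, Ȳ = 50.31 mm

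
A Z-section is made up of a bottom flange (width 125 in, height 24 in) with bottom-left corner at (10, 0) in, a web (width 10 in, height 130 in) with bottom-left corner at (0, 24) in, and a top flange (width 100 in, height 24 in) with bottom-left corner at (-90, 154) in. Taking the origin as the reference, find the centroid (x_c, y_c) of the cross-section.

Part | A | x̄ᵢ | ȳᵢ | A·x̄ᵢ | A·ȳᵢ
bottom flange | 3000.00 | 72.50 | 12.00 | 217500.00 | 36000.00
web | 1300.00 | 5.00 | 89.00 | 6500.00 | 115700.00
top flange | 2400.00 | -40.00 | 166.00 | -96000.00 | 398400.00
Σ | 6700.00 |  |  | 128000.00 | 550100.00
x_c = 128000.00 / 6700.00 = 19.10 in
y_c = 550100.00 / 6700.00 = 82.10 in

x_c = 19.10 in, y_c = 82.10 in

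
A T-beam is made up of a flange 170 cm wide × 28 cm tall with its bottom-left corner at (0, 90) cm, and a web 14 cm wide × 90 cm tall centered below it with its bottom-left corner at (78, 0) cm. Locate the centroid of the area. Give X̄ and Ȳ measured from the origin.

X̄ = 85.00 cm, Ȳ = 91.65 cm

Part | A | x̄ᵢ | ȳᵢ | A·x̄ᵢ | A·ȳᵢ
web | 1260.00 | 85.00 | 45.00 | 107100.00 | 56700.00
flange | 4760.00 | 85.00 | 104.00 | 404600.00 | 495040.00
Σ | 6020.00 |  |  | 511700.00 | 551740.00
X̄ = 511700.00 / 6020.00 = 85.00 cm
Ȳ = 551740.00 / 6020.00 = 91.65 cm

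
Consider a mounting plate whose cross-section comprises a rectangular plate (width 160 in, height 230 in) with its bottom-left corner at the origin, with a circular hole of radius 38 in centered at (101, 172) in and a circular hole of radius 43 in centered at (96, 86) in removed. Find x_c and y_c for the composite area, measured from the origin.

plate: A = 160 × 230 = 36800.00, centroid at (80.00, 115.00).
hole 1: A = −π·38² = -4536.46, centroid at (101.00, 172.00).
hole 2: A = −π·43² = -5808.80, centroid at (96.00, 86.00).
ΣA = 26454.74 in², ΣAx_c = 1928172.30 in³, ΣAy_c = 2952171.70 in³.
x_c = 1928172.30/26454.74 = 72.89 in; y_c = 2952171.70/26454.74 = 111.59 in.

x_c = 72.89 in, y_c = 111.59 in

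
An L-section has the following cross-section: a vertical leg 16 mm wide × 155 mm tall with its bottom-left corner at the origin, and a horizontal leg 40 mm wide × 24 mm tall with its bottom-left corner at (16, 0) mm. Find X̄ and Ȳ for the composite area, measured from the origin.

vertical leg: A = 16 × 155 = 2480.00, centroid at (8.00, 77.50).
horizontal leg: A = 40 × 24 = 960.00, centroid at (36.00, 12.00).
ΣA = 3440.00 mm²
ΣAX̄ = (2480.00)(8.00) + (960.00)(36.00) = 54400.00 mm³
ΣAȲ = (2480.00)(77.50) + (960.00)(12.00) = 203720.00 mm³
X̄ = 54400.00 / 3440.00 = 15.81 mm
Ȳ = 203720.00 / 3440.00 = 59.22 mm

X̄ = 15.81 mm, Ȳ = 59.22 mm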